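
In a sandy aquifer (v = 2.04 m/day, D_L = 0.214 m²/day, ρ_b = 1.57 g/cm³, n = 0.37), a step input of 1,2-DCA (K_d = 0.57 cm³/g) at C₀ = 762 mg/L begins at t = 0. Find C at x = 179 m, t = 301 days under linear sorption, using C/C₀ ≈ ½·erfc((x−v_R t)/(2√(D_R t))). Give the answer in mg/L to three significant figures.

411 mg/L

Retardation factor R = 1 + ρ_b·K_d/n = 1 + 1.57 × 0.57/0.37 = 3.419.
Sorption retards both mechanisms: v_R = v/R = 0.5967 m/day, D_R = D/R = 0.06259 m²/day.
v_R·t = 0.5967 × 301 = 179.6067 m; 2√(D_R t) = 8.681 m; argument = (179 − 179.6067)/8.681 = -0.06989.
C = C₀ × ½·erfc(-0.06989) = 762 × 0.5394 = 411 mg/L.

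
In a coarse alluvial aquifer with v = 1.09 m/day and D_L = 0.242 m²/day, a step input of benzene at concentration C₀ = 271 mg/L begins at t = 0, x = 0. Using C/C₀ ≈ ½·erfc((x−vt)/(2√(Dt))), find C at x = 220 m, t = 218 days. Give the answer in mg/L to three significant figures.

259 mg/L

For a continuous step input, C/C₀ ≈ ½·erfc((x−vt)/(2√(Dt))).
vt = 1.09 × 218 = 237.62 m and 2√(Dt) = 2√(0.242 × 218) = 14.53 m.
Argument (x−vt)/(2√(Dt)) = (220 − 237.62)/14.53 = -1.213; ½·erfc(-1.213) = 0.9569.
C = 271 × 0.9569 = 259 mg/L.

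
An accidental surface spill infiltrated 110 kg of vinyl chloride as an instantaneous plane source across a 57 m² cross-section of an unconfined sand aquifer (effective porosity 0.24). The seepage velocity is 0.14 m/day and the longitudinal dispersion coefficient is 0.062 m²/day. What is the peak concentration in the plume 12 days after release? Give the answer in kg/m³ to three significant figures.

2.63 kg/m³

The peak of an instantaneous 1D plume sits at x = vt; there the Gaussian factor is 1 and C_max = M/(n_e·A·√(4πDt)), where n_e·A is the pore area the mass is dissolved in.
√(4πDt) = √(4π × 0.062 × 12) = 3.058 m, so C_max = 110/(0.24 × 57 × 3.058) = 2.63 kg/m³.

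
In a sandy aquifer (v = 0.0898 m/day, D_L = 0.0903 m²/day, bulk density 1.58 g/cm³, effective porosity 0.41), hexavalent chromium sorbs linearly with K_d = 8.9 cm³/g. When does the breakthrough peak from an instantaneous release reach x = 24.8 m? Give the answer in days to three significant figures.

9360 days

Retardation factor R = 1 + ρ_b·K_d/n = 1 + 1.58 × 8.9/0.41 = 35.30.
Sorption retards both mechanisms: v_R = v/R = 0.002544 m/day, D_R = D/R = 0.002558 m²/day.
Peak time from v_R²t² + 2D_R t − x² = 0: t = (√(D_R² + v_R²x²) − D_R)/v_R².
√(D_R² + v_R²x²) = √(0.002558² + 0.002544² × 24.8²) = 0.06314; v_R² = 6.472e-06.
t = (0.06314 − 0.002558)/6.472e-06 = 9360 days.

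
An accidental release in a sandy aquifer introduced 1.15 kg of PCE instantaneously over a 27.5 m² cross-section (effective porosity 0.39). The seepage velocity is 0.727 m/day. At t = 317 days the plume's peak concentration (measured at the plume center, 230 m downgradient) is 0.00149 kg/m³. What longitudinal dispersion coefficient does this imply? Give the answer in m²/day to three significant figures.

At the plume center C_max = M/(n_e·A·√(4πDt)), so D = M²/(4πt·(n_e·A·C_max)²).
n_e·A·C_max = 0.39 × 27.5 × 0.00149 = 0.01598 kg/m.
D = 1.15²/(4π × 317 × 0.01598²) = 1.30 m²/day.

1.30 m²/day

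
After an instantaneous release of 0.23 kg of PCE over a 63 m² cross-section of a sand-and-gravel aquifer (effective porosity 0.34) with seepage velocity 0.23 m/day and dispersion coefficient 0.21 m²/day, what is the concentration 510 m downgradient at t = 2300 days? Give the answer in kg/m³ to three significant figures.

For an instantaneous plane source, C(x,t) = M/(n_e·A·√(4πDt)) · exp(−(x−vt)²/(4Dt)), with n_e·A the pore (flow) area.
Plume center vt = 0.23 × 2300 = 529 m, so the well at 510 m is 19 m upgradient of the peak.
√(4πDt) = 77.91 m, giving peak height M/(n_e·A·√(4πDt)) = 0.23/(0.34 × 63 × 77.91) = 0.0001378 kg/m³.
(x−vt)²/(4Dt) = (-19)²/(4 × 0.21 × 2300) = 0.1869; exp(−0.1869) = 0.8295.
C = 0.0001378 × 0.8295 = 0.000114 kg/m³.

0.000114 kg/m³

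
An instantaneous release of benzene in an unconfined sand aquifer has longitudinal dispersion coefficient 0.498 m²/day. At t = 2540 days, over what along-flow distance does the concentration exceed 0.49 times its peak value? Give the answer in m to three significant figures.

120 m

The plume is Gaussian with σ = √(2Dt) = √(2 × 0.498 × 2540) = 50.30 m.
C/C_peak = exp(−Δx²/(2σ²)) = 0.49 ⇒ Δx = σ·√(−2 ln 0.49) = 50.30 × 1.194 = 60.06 m.
Width = 2Δx = 120 m.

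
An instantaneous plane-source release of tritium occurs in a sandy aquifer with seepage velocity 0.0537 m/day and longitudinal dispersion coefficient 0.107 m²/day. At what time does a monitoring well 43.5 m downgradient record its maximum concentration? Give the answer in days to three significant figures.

774 days

For the 1D instantaneous-source solution, setting ∂C/∂t = 0 at fixed x gives v²t² + 2Dt − x² = 0, so t = (√(D² + v²x²) − D)/v².
√(D² + v²x²) = √(0.107² + 0.0537² × 43.5²) = 2.338; v² = 0.00288369.
t = (2.338 − 0.107)/0.00288369 = 774 days (vs. the pure-advection estimate x/v = 810 d).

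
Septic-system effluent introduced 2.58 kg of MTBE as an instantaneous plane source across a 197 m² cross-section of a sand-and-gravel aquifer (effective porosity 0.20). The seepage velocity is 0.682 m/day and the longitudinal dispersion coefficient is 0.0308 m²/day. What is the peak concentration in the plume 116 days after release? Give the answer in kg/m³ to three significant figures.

The peak of an instantaneous 1D plume sits at x = vt; there the Gaussian factor is 1 and C_max = M/(n_e·A·√(4πDt)), where n_e·A is the pore area the mass is dissolved in.
√(4πDt) = √(4π × 0.0308 × 116) = 6.701 m, so C_max = 2.58/(0.20 × 197 × 6.701) = 0.00977 kg/m³.

0.00977 kg/m³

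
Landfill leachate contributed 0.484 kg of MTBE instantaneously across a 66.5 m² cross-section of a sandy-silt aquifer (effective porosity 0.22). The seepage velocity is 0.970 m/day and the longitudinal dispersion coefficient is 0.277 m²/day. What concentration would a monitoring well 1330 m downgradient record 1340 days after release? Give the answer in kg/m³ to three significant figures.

For an instantaneous plane source, C(x,t) = M/(n_e·A·√(4πDt)) · exp(−(x−vt)²/(4Dt)), with n_e·A the pore (flow) area.
Plume center vt = 0.970 × 1340 = 1299.8 m, so the well at 1330 m is 30.2 m downgradient of the peak.
√(4πDt) = 68.30 m, giving peak height M/(n_e·A·√(4πDt)) = 0.484/(0.22 × 66.5 × 68.30) = 0.0004844 kg/m³.
(x−vt)²/(4Dt) = (30.2)²/(4 × 0.277 × 1340) = 0.6143; exp(−0.6143) = 0.5410.
C = 0.0004844 × 0.5410 = 0.000262 kg/m³.

0.000262 kg/m³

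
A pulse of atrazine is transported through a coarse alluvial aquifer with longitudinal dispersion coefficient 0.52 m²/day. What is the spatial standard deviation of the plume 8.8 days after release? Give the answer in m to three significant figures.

Dispersive spreading gives a Gaussian with σ² = 2Dt; advection only shifts the center.
σ = √(2 × 0.52 × 8.8) = 3.03 m.

3.03 m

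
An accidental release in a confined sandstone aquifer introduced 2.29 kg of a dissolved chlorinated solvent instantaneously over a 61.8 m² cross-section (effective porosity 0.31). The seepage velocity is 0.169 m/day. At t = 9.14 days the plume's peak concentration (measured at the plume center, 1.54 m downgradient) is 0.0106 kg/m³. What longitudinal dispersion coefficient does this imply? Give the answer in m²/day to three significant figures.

At the plume center C_max = M/(n_e·A·√(4πDt)), so D = M²/(4πt·(n_e·A·C_max)²).
n_e·A·C_max = 0.31 × 61.8 × 0.0106 = 0.2031 kg/m.
D = 2.29²/(4π × 9.14 × 0.2031²) = 1.11 m²/day.

1.11 m²/day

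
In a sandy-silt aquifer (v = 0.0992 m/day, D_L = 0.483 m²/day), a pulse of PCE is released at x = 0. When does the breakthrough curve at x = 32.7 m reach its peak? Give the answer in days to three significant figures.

284 days

For the 1D instantaneous-source solution, setting ∂C/∂t = 0 at fixed x gives v²t² + 2Dt − x² = 0, so t = (√(D² + v²x²) − D)/v².
√(D² + v²x²) = √(0.483² + 0.0992² × 32.7²) = 3.280; v² = 0.00984064.
t = (3.280 − 0.483)/0.00984064 = 284 days (vs. the pure-advection estimate x/v = 330 d).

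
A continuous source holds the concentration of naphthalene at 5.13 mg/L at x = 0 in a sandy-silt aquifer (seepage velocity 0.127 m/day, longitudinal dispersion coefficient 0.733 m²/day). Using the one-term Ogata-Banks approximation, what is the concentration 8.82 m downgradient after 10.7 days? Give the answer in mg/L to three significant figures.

For a continuous step input, C/C₀ ≈ ½·erfc((x−vt)/(2√(Dt))).
vt = 0.127 × 10.7 = 1.3589 m and 2√(Dt) = 2√(0.733 × 10.7) = 5.601 m.
Argument (x−vt)/(2√(Dt)) = (8.82 − 1.3589)/5.601 = 1.332; ½·erfc(1.332) = 0.02980.
C = 5.13 × 0.02980 = 0.153 mg/L.

0.153 mg/L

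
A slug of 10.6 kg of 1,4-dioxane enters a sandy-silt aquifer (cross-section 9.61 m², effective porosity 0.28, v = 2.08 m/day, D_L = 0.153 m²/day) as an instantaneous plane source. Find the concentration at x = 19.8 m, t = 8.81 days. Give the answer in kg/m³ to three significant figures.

For an instantaneous plane source, C(x,t) = M/(n_e·A·√(4πDt)) · exp(−(x−vt)²/(4Dt)), with n_e·A the pore (flow) area.
Plume center vt = 2.08 × 8.81 = 18.3248 m, so the well at 19.8 m is 1.4752 m downgradient of the peak.
√(4πDt) = 4.116 m, giving peak height M/(n_e·A·√(4πDt)) = 10.6/(0.28 × 9.61 × 4.116) = 0.9571 kg/m³.
(x−vt)²/(4Dt) = (1.4752)²/(4 × 0.153 × 8.81) = 0.4036; exp(−0.4036) = 0.6679.
C = 0.9571 × 0.6679 = 0.639 kg/m³.

0.639 kg/m³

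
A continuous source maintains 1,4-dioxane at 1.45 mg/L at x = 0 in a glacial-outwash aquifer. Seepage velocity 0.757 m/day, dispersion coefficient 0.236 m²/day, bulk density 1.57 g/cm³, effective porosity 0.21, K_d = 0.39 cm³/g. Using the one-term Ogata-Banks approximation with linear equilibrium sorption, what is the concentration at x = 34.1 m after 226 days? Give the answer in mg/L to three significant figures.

1.40 mg/L

Retardation factor R = 1 + ρ_b·K_d/n = 1 + 1.57 × 0.39/0.21 = 3.916.
Sorption retards both mechanisms: v_R = v/R = 0.1933 m/day, D_R = D/R = 0.06027 m²/day.
v_R·t = 0.1933 × 226 = 43.6858 m; 2√(D_R t) = 7.381 m; argument = (34.1 − 43.6858)/7.381 = -1.299.
C = C₀ × ½·erfc(-1.299) = 1.45 × 0.9669 = 1.40 mg/L.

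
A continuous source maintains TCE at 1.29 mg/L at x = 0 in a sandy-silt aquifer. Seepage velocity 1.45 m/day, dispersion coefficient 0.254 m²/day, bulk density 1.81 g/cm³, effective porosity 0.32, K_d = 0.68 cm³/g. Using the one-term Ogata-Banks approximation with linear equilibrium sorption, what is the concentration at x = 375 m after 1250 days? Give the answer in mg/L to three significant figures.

0.600 mg/L

Retardation factor R = 1 + ρ_b·K_d/n = 1 + 1.81 × 0.68/0.32 = 4.846.
Sorption retards both mechanisms: v_R = v/R = 0.2992 m/day, D_R = D/R = 0.05241 m²/day.
v_R·t = 0.2992 × 1250 = 374 m; 2√(D_R t) = 16.19 m; argument = (375 − 374)/16.19 = 0.06177.
C = C₀ × ½·erfc(0.06177) = 1.29 × 0.4652 = 0.600 mg/L.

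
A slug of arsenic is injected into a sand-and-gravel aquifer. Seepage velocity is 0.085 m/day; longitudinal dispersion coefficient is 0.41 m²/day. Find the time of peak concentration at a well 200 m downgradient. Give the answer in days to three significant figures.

2300 days

For the 1D instantaneous-source solution, setting ∂C/∂t = 0 at fixed x gives v²t² + 2Dt − x² = 0, so t = (√(D² + v²x²) − D)/v².
√(D² + v²x²) = √(0.41² + 0.085² × 200²) = 17.00; v² = 0.007225.
t = (17.00 − 0.41)/0.007225 = 2300 days (vs. the pure-advection estimate x/v = 2350 d).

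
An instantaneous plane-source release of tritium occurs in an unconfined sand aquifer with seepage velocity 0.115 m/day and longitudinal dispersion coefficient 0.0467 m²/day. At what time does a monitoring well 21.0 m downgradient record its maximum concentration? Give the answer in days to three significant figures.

For the 1D instantaneous-source solution, setting ∂C/∂t = 0 at fixed x gives v²t² + 2Dt − x² = 0, so t = (√(D² + v²x²) − D)/v².
√(D² + v²x²) = √(0.0467² + 0.115² × 21.0²) = 2.415; v² = 0.013225.
t = (2.415 − 0.0467)/0.013225 = 179 days (vs. the pure-advection estimate x/v = 183 d).

179 days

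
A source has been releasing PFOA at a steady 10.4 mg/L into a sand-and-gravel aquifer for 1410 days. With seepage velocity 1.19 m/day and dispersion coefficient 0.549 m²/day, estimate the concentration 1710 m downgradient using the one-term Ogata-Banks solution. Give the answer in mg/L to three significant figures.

2.16 mg/L

For a continuous step input, C/C₀ ≈ ½·erfc((x−vt)/(2√(Dt))).
vt = 1.19 × 1410 = 1677.9 m and 2√(Dt) = 2√(0.549 × 1410) = 55.64 m.
Argument (x−vt)/(2√(Dt)) = (1710 − 1677.9)/55.64 = 0.5769; ½·erfc(0.5769) = 0.2073.
C = 10.4 × 0.2073 = 2.16 mg/L.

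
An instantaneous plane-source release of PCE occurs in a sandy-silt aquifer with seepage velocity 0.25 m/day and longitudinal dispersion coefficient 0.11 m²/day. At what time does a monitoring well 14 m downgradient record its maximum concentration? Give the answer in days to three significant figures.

For the 1D instantaneous-source solution, setting ∂C/∂t = 0 at fixed x gives v²t² + 2Dt − x² = 0, so t = (√(D² + v²x²) − D)/v².
√(D² + v²x²) = √(0.11² + 0.25² × 14²) = 3.502; v² = 0.0625.
t = (3.502 − 0.11)/0.0625 = 54.3 days (vs. the pure-advection estimate x/v = 56.0 d).

54.3 days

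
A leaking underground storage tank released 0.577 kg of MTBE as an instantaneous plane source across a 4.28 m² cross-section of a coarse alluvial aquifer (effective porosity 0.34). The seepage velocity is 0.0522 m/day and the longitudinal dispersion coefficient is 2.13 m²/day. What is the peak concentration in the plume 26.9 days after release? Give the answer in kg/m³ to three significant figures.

0.0148 kg/m³

The peak of an instantaneous 1D plume sits at x = vt; there the Gaussian factor is 1 and C_max = M/(n_e·A·√(4πDt)), where n_e·A is the pore area the mass is dissolved in.
√(4πDt) = √(4π × 2.13 × 26.9) = 26.83 m, so C_max = 0.577/(0.34 × 4.28 × 26.83) = 0.0148 kg/m³.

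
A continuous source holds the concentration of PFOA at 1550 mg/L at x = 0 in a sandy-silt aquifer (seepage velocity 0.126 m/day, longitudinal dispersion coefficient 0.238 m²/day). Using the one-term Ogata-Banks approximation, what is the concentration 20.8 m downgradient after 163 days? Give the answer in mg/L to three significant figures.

For a continuous step input, C/C₀ ≈ ½·erfc((x−vt)/(2√(Dt))).
vt = 0.126 × 163 = 20.538 m and 2√(Dt) = 2√(0.238 × 163) = 12.46 m.
Argument (x−vt)/(2√(Dt)) = (20.8 − 20.538)/12.46 = 0.02103; ½·erfc(0.02103) = 0.4881.
C = 1550 × 0.4881 = 757 mg/L.

757 mg/L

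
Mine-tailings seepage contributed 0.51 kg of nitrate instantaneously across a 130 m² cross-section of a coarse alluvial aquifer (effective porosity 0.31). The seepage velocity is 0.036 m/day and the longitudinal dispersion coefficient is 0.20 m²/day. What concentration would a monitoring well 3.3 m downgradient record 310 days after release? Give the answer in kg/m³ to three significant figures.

0.000353 kg/m³

For an instantaneous plane source, C(x,t) = M/(n_e·A·√(4πDt)) · exp(−(x−vt)²/(4Dt)), with n_e·A the pore (flow) area.
Plume center vt = 0.036 × 310 = 11.16 m, so the well at 3.3 m is 7.86 m upgradient of the peak.
√(4πDt) = 27.91 m, giving peak height M/(n_e·A·√(4πDt)) = 0.51/(0.31 × 130 × 27.91) = 0.0004534 kg/m³.
(x−vt)²/(4Dt) = (-7.86)²/(4 × 0.20 × 310) = 0.2491; exp(−0.2491) = 0.7795.
C = 0.0004534 × 0.7795 = 0.000353 kg/m³.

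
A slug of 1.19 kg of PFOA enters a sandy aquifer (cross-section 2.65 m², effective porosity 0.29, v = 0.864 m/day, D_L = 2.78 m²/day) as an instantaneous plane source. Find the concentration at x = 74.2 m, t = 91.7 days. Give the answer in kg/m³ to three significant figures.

0.0267 kg/m³

For an instantaneous plane source, C(x,t) = M/(n_e·A·√(4πDt)) · exp(−(x−vt)²/(4Dt)), with n_e·A the pore (flow) area.
Plume center vt = 0.864 × 91.7 = 79.2288 m, so the well at 74.2 m is 5.0288 m upgradient of the peak.
√(4πDt) = 56.60 m, giving peak height M/(n_e·A·√(4πDt)) = 1.19/(0.29 × 2.65 × 56.60) = 0.02736 kg/m³.
(x−vt)²/(4Dt) = (-5.0288)²/(4 × 2.78 × 91.7) = 0.02480; exp(−0.02480) = 0.9755.
C = 0.02736 × 0.9755 = 0.0267 kg/m³.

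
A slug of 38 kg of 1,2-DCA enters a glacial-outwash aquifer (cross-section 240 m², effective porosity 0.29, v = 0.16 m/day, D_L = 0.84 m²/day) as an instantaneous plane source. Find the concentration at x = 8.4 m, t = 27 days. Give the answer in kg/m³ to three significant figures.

For an instantaneous plane source, C(x,t) = M/(n_e·A·√(4πDt)) · exp(−(x−vt)²/(4Dt)), with n_e·A the pore (flow) area.
Plume center vt = 0.16 × 27 = 4.32 m, so the well at 8.4 m is 4.08 m downgradient of the peak.
√(4πDt) = 16.88 m, giving peak height M/(n_e·A·√(4πDt)) = 38/(0.29 × 240 × 16.88) = 0.03234 kg/m³.
(x−vt)²/(4Dt) = (4.08)²/(4 × 0.84 × 27) = 0.1835; exp(−0.1835) = 0.8324.
C = 0.03234 × 0.8324 = 0.0269 kg/m³.

0.0269 kg/m³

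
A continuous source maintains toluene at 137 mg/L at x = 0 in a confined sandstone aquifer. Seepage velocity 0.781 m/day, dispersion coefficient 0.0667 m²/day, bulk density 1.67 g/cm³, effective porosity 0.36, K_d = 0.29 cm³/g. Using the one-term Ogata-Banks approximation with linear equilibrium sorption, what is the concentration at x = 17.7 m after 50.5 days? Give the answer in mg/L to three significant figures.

Retardation factor R = 1 + ρ_b·K_d/n = 1 + 1.67 × 0.29/0.36 = 2.345.
Sorption retards both mechanisms: v_R = v/R = 0.3330 m/day, D_R = D/R = 0.02844 m²/day.
v_R·t = 0.3330 × 50.5 = 16.8165 m; 2√(D_R t) = 2.397 m; argument = (17.7 − 16.8165)/2.397 = 0.3686.
C = C₀ × ½·erfc(0.3686) = 137 × 0.3011 = 41.3 mg/L.

41.3 mg/L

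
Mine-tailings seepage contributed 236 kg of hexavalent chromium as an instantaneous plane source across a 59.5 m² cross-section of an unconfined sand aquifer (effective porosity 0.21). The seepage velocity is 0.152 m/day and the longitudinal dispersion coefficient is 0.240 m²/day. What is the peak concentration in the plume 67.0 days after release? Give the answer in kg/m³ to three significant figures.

The peak of an instantaneous 1D plume sits at x = vt; there the Gaussian factor is 1 and C_max = M/(n_e·A·√(4πDt)), where n_e·A is the pore area the mass is dissolved in.
√(4πDt) = √(4π × 0.240 × 67.0) = 14.22 m, so C_max = 236/(0.21 × 59.5 × 14.22) = 1.33 kg/m³.

1.33 kg/m³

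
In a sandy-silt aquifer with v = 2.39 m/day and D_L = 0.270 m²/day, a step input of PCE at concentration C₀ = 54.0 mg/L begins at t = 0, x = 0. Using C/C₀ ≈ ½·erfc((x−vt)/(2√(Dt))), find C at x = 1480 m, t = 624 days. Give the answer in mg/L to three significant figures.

For a continuous step input, C/C₀ ≈ ½·erfc((x−vt)/(2√(Dt))).
vt = 2.39 × 624 = 1491.36 m and 2√(Dt) = 2√(0.270 × 624) = 25.96 m.
Argument (x−vt)/(2√(Dt)) = (1480 − 1491.36)/25.96 = -0.4376; ½·erfc(-0.4376) = 0.7320.
C = 54.0 × 0.7320 = 39.5 mg/L.

39.5 mg/L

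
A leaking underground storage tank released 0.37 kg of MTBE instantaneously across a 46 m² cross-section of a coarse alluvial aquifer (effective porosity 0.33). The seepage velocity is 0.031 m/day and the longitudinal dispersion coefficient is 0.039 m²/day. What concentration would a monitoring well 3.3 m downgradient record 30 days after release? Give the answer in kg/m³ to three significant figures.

0.00191 kg/m³

For an instantaneous plane source, C(x,t) = M/(n_e·A·√(4πDt)) · exp(−(x−vt)²/(4Dt)), with n_e·A the pore (flow) area.
Plume center vt = 0.031 × 30 = 0.93 m, so the well at 3.3 m is 2.37 m downgradient of the peak.
√(4πDt) = 3.834 m, giving peak height M/(n_e·A·√(4πDt)) = 0.37/(0.33 × 46 × 3.834) = 0.006357 kg/m³.
(x−vt)²/(4Dt) = (2.37)²/(4 × 0.039 × 30) = 1.200; exp(−1.200) = 0.3012.
C = 0.006357 × 0.3012 = 0.00191 kg/m³.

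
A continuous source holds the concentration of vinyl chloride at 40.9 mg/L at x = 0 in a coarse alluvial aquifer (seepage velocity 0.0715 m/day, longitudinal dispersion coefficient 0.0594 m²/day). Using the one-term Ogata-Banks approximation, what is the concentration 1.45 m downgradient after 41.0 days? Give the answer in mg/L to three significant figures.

30.6 mg/L

For a continuous step input, C/C₀ ≈ ½·erfc((x−vt)/(2√(Dt))).
vt = 0.0715 × 41.0 = 2.9315 m and 2√(Dt) = 2√(0.0594 × 41.0) = 3.121 m.
Argument (x−vt)/(2√(Dt)) = (1.45 − 2.9315)/3.121 = -0.4747; ½·erfc(-0.4747) = 0.7490.
C = 40.9 × 0.7490 = 30.6 mg/L.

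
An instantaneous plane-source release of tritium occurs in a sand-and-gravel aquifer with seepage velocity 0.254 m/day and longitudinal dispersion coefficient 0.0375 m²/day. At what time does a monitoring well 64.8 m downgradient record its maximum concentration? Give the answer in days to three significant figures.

255 days

For the 1D instantaneous-source solution, setting ∂C/∂t = 0 at fixed x gives v²t² + 2Dt − x² = 0, so t = (√(D² + v²x²) − D)/v².
√(D² + v²x²) = √(0.0375² + 0.254² × 64.8²) = 16.46; v² = 0.064516.
t = (16.46 − 0.0375)/0.064516 = 255 days (vs. the pure-advection estimate x/v = 255 d).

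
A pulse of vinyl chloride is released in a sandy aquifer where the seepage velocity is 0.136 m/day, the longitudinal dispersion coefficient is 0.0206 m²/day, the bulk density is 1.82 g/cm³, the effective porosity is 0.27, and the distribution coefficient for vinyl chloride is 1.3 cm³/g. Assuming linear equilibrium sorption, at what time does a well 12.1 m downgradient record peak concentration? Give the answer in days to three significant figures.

858 days

Retardation factor R = 1 + ρ_b·K_d/n = 1 + 1.82 × 1.3/0.27 = 9.763.
Sorption retards both mechanisms: v_R = v/R = 0.01393 m/day, D_R = D/R = 0.002110 m²/day.
Peak time from v_R²t² + 2D_R t − x² = 0: t = (√(D_R² + v_R²x²) − D_R)/v_R².
√(D_R² + v_R²x²) = √(0.002110² + 0.01393² × 12.1²) = 0.1686; v_R² = 0.0001940.
t = (0.1686 − 0.002110)/0.0001940 = 858 days.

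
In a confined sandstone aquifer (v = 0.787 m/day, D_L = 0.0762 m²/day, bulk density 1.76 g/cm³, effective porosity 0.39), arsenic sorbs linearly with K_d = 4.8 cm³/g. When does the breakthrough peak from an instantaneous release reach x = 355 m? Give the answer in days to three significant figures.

Retardation factor R = 1 + ρ_b·K_d/n = 1 + 1.76 × 4.8/0.39 = 22.66.
Sorption retards both mechanisms: v_R = v/R = 0.03473 m/day, D_R = D/R = 0.003363 m²/day.
Peak time from v_R²t² + 2D_R t − x² = 0: t = (√(D_R² + v_R²x²) − D_R)/v_R².
√(D_R² + v_R²x²) = √(0.003363² + 0.03473² × 355²) = 12.33; v_R² = 0.001206.
t = (12.33 − 0.003363)/0.001206 = 10200 days.

10200 days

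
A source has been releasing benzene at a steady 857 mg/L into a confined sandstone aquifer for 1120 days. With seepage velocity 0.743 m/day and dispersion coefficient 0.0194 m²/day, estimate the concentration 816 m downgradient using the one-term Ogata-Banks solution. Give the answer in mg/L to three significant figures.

For a continuous step input, C/C₀ ≈ ½·erfc((x−vt)/(2√(Dt))).
vt = 0.743 × 1120 = 832.16 m and 2√(Dt) = 2√(0.0194 × 1120) = 9.323 m.
Argument (x−vt)/(2√(Dt)) = (816 − 832.16)/9.323 = -1.733; ½·erfc(-1.733) = 0.9929.
C = 857 × 0.9929 = 851 mg/L.

851 mg/L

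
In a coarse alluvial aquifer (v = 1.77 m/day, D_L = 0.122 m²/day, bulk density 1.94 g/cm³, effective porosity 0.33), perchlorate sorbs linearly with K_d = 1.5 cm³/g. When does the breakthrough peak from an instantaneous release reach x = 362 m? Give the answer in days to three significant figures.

Retardation factor R = 1 + ρ_b·K_d/n = 1 + 1.94 × 1.5/0.33 = 9.818.
Sorption retards both mechanisms: v_R = v/R = 0.1803 m/day, D_R = D/R = 0.01243 m²/day.
Peak time from v_R²t² + 2D_R t − x² = 0: t = (√(D_R² + v_R²x²) − D_R)/v_R².
√(D_R² + v_R²x²) = √(0.01243² + 0.1803² × 362²) = 65.27; v_R² = 0.03251.
t = (65.27 − 0.01243)/0.03251 = 2010 days.

2010 days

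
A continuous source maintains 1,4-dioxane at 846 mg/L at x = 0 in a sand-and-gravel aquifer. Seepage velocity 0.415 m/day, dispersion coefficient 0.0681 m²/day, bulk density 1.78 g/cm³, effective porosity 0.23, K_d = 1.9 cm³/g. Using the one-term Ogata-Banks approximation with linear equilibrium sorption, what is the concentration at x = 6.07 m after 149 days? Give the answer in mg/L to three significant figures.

25.7 mg/L

Retardation factor R = 1 + ρ_b·K_d/n = 1 + 1.78 × 1.9/0.23 = 15.70.
Sorption retards both mechanisms: v_R = v/R = 0.02643 m/day, D_R = D/R = 0.004338 m²/day.
v_R·t = 0.02643 × 149 = 3.93807 m; 2√(D_R t) = 1.608 m; argument = (6.07 − 3.93807)/1.608 = 1.326.
C = C₀ × ½·erfc(1.326) = 846 × 0.03038 = 25.7 mg/L.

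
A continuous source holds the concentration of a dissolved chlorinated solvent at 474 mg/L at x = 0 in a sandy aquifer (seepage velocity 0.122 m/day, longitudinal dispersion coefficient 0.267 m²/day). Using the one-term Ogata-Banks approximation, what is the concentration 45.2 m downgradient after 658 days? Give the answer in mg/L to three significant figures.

459 mg/L

For a continuous step input, C/C₀ ≈ ½·erfc((x−vt)/(2√(Dt))).
vt = 0.122 × 658 = 80.276 m and 2√(Dt) = 2√(0.267 × 658) = 26.51 m.
Argument (x−vt)/(2√(Dt)) = (45.2 − 80.276)/26.51 = -1.323; ½·erfc(-1.323) = 0.9693.
C = 474 × 0.9693 = 459 mg/L.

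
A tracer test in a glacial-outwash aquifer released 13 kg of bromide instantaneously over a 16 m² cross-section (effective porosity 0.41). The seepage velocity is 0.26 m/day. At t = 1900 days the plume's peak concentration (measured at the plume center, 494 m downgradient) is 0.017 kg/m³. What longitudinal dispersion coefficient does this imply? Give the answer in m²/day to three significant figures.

At the plume center C_max = M/(n_e·A·√(4πDt)), so D = M²/(4πt·(n_e·A·C_max)²).
n_e·A·C_max = 0.41 × 16 × 0.017 = 0.1115 kg/m.
D = 13²/(4π × 1900 × 0.1115²) = 0.569 m²/day.

0.569 m²/day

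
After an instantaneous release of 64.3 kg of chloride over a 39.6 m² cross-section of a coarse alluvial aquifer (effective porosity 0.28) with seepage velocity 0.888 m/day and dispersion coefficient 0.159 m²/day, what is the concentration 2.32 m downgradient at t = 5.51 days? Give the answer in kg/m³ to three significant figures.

For an instantaneous plane source, C(x,t) = M/(n_e·A·√(4πDt)) · exp(−(x−vt)²/(4Dt)), with n_e·A the pore (flow) area.
Plume center vt = 0.888 × 5.51 = 4.89288 m, so the well at 2.32 m is 2.57288 m upgradient of the peak.
√(4πDt) = 3.318 m, giving peak height M/(n_e·A·√(4πDt)) = 64.3/(0.28 × 39.6 × 3.318) = 1.748 kg/m³.
(x−vt)²/(4Dt) = (-2.57288)²/(4 × 0.159 × 5.51) = 1.889; exp(−1.889) = 0.1512.
C = 1.748 × 0.1512 = 0.264 kg/m³.

0.264 kg/m³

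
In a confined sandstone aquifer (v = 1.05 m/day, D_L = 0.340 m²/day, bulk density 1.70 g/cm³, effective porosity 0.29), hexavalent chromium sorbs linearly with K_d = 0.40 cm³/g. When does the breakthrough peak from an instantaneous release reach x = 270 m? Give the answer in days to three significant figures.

859 days

Retardation factor R = 1 + ρ_b·K_d/n = 1 + 1.70 × 0.40/0.29 = 3.345.
Sorption retards both mechanisms: v_R = v/R = 0.3139 m/day, D_R = D/R = 0.1016 m²/day.
Peak time from v_R²t² + 2D_R t − x² = 0: t = (√(D_R² + v_R²x²) − D_R)/v_R².
√(D_R² + v_R²x²) = √(0.1016² + 0.3139² × 270²) = 84.75; v_R² = 0.09853.
t = (84.75 − 0.1016)/0.09853 = 859 days.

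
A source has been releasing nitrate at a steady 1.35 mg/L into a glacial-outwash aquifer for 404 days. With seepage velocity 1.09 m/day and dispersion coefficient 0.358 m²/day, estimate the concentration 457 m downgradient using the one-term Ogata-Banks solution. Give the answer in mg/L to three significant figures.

0.221 mg/L

For a continuous step input, C/C₀ ≈ ½·erfc((x−vt)/(2√(Dt))).
vt = 1.09 × 404 = 440.36 m and 2√(Dt) = 2√(0.358 × 404) = 24.05 m.
Argument (x−vt)/(2√(Dt)) = (457 − 440.36)/24.05 = 0.6919; ½·erfc(0.6919) = 0.1639.
C = 1.35 × 0.1639 = 0.221 mg/L.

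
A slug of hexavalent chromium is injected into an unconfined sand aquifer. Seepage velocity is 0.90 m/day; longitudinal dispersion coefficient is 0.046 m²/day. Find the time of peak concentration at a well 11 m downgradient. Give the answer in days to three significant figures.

For the 1D instantaneous-source solution, setting ∂C/∂t = 0 at fixed x gives v²t² + 2Dt − x² = 0, so t = (√(D² + v²x²) − D)/v².
√(D² + v²x²) = √(0.046² + 0.90² × 11²) = 9.900; v² = 0.81.
t = (9.900 − 0.046)/0.81 = 12.2 days (vs. the pure-advection estimate x/v = 12.2 d).

12.2 days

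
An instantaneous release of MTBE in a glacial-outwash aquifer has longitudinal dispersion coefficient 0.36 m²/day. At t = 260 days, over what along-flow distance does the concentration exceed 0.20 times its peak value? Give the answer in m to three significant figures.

The plume is Gaussian with σ = √(2Dt) = √(2 × 0.36 × 260) = 13.68 m.
C/C_peak = exp(−Δx²/(2σ²)) = 0.20 ⇒ Δx = σ·√(−2 ln 0.20) = 13.68 × 1.794 = 24.54 m.
Width = 2Δx = 49.1 m.

49.1 m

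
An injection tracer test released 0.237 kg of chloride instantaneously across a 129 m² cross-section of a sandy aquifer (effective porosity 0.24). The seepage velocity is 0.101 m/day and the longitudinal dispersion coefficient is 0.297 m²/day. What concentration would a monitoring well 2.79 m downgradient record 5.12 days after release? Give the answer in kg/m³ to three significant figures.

0.000749 kg/m³

For an instantaneous plane source, C(x,t) = M/(n_e·A·√(4πDt)) · exp(−(x−vt)²/(4Dt)), with n_e·A the pore (flow) area.
Plume center vt = 0.101 × 5.12 = 0.51712 m, so the well at 2.79 m is 2.27288 m downgradient of the peak.
√(4πDt) = 4.371 m, giving peak height M/(n_e·A·√(4πDt)) = 0.237/(0.24 × 129 × 4.371) = 0.001751 kg/m³.
(x−vt)²/(4Dt) = (2.27288)²/(4 × 0.297 × 5.12) = 0.8493; exp(−0.8493) = 0.4277.
C = 0.001751 × 0.4277 = 0.000749 kg/m³.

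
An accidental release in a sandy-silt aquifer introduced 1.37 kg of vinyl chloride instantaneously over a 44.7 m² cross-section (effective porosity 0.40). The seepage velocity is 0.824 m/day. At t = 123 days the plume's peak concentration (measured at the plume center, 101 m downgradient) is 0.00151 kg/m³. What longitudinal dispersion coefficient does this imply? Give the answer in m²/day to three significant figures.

At the plume center C_max = M/(n_e·A·√(4πDt)), so D = M²/(4πt·(n_e·A·C_max)²).
n_e·A·C_max = 0.40 × 44.7 × 0.00151 = 0.02700 kg/m.
D = 1.37²/(4π × 123 × 0.02700²) = 1.67 m²/day.

1.67 m²/day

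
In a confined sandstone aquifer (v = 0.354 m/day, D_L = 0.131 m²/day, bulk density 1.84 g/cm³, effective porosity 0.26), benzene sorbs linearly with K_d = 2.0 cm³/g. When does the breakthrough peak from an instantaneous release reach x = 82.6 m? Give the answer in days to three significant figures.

Retardation factor R = 1 + ρ_b·K_d/n = 1 + 1.84 × 2.0/0.26 = 15.15.
Sorption retards both mechanisms: v_R = v/R = 0.02337 m/day, D_R = D/R = 0.008647 m²/day.
Peak time from v_R²t² + 2D_R t − x² = 0: t = (√(D_R² + v_R²x²) − D_R)/v_R².
√(D_R² + v_R²x²) = √(0.008647² + 0.02337² × 82.6²) = 1.930; v_R² = 0.0005462.
t = (1.930 − 0.008647)/0.0005462 = 3520 days.

3520 days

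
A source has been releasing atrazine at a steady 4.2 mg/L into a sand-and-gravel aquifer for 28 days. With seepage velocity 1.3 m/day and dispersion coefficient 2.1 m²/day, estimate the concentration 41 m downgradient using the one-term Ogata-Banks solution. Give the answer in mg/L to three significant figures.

1.41 mg/L

For a continuous step input, C/C₀ ≈ ½·erfc((x−vt)/(2√(Dt))).
vt = 1.3 × 28 = 36.4 m and 2√(Dt) = 2√(2.1 × 28) = 15.34 m.
Argument (x−vt)/(2√(Dt)) = (41 − 36.4)/15.34 = 0.2999; ½·erfc(0.2999) = 0.3357.
C = 4.2 × 0.3357 = 1.41 mg/L.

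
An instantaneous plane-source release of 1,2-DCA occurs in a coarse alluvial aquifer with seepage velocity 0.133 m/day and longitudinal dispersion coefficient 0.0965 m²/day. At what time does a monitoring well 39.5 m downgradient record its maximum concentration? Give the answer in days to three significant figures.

For the 1D instantaneous-source solution, setting ∂C/∂t = 0 at fixed x gives v²t² + 2Dt − x² = 0, so t = (√(D² + v²x²) − D)/v².
√(D² + v²x²) = √(0.0965² + 0.133² × 39.5²) = 5.254; v² = 0.017689.
t = (5.254 − 0.0965)/0.017689 = 292 days (vs. the pure-advection estimate x/v = 297 d).

292 days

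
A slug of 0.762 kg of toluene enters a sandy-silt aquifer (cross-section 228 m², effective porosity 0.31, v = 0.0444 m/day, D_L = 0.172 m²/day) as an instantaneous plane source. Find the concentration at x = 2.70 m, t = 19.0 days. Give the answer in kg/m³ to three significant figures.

For an instantaneous plane source, C(x,t) = M/(n_e·A·√(4πDt)) · exp(−(x−vt)²/(4Dt)), with n_e·A the pore (flow) area.
Plume center vt = 0.0444 × 19.0 = 0.8436 m, so the well at 2.70 m is 1.8564 m downgradient of the peak.
√(4πDt) = 6.408 m, giving peak height M/(n_e·A·√(4πDt)) = 0.762/(0.31 × 228 × 6.408) = 0.001682 kg/m³.
(x−vt)²/(4Dt) = (1.8564)²/(4 × 0.172 × 19.0) = 0.2636; exp(−0.2636) = 0.7683.
C = 0.001682 × 0.7683 = 0.00129 kg/m³.

0.00129 kg/m³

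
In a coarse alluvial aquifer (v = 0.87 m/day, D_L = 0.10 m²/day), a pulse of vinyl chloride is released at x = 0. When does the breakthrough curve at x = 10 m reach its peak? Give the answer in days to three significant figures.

11.4 days

For the 1D instantaneous-source solution, setting ∂C/∂t = 0 at fixed x gives v²t² + 2Dt − x² = 0, so t = (√(D² + v²x²) − D)/v².
√(D² + v²x²) = √(0.10² + 0.87² × 10²) = 8.701; v² = 0.7569.
t = (8.701 − 0.10)/0.7569 = 11.4 days (vs. the pure-advection estimate x/v = 11.5 d).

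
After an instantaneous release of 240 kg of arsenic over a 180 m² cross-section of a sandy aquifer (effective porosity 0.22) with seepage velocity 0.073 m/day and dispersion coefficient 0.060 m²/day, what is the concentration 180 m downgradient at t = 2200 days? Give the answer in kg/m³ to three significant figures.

For an instantaneous plane source, C(x,t) = M/(n_e·A·√(4πDt)) · exp(−(x−vt)²/(4Dt)), with n_e·A the pore (flow) area.
Plume center vt = 0.073 × 2200 = 160.6 m, so the well at 180 m is 19.4 m downgradient of the peak.
√(4πDt) = 40.73 m, giving peak height M/(n_e·A·√(4πDt)) = 240/(0.22 × 180 × 40.73) = 0.1488 kg/m³.
(x−vt)²/(4Dt) = (19.4)²/(4 × 0.060 × 2200) = 0.7128; exp(−0.7128) = 0.4903.
C = 0.1488 × 0.4903 = 0.0730 kg/m³.

0.0730 kg/m³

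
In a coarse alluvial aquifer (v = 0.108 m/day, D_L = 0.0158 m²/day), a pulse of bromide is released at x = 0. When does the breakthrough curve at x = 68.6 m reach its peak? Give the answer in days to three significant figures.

634 days

For the 1D instantaneous-source solution, setting ∂C/∂t = 0 at fixed x gives v²t² + 2Dt − x² = 0, so t = (√(D² + v²x²) − D)/v².
√(D² + v²x²) = √(0.0158² + 0.108² × 68.6²) = 7.409; v² = 0.011664.
t = (7.409 − 0.0158)/0.011664 = 634 days (vs. the pure-advection estimate x/v = 635 d).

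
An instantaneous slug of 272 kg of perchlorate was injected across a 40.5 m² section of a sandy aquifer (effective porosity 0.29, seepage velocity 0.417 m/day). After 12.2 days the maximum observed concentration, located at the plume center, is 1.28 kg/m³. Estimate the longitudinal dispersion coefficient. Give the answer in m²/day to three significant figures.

At the plume center C_max = M/(n_e·A·√(4πDt)), so D = M²/(4πt·(n_e·A·C_max)²).
n_e·A·C_max = 0.29 × 40.5 × 1.28 = 15.03 kg/m.
D = 272²/(4π × 12.2 × 15.03²) = 2.14 m²/day.

2.14 m²/day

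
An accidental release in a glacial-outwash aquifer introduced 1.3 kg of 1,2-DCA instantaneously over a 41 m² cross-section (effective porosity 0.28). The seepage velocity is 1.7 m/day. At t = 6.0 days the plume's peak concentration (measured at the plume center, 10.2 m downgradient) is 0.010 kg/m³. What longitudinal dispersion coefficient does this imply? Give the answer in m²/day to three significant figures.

At the plume center C_max = M/(n_e·A·√(4πDt)), so D = M²/(4πt·(n_e·A·C_max)²).
n_e·A·C_max = 0.28 × 41 × 0.010 = 0.1148 kg/m.
D = 1.3²/(4π × 6.0 × 0.1148²) = 1.70 m²/day.

1.70 m²/day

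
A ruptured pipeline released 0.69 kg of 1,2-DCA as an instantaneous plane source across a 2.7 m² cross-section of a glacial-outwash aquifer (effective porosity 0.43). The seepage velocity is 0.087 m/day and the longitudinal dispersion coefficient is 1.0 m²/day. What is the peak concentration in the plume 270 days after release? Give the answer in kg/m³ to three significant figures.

The peak of an instantaneous 1D plume sits at x = vt; there the Gaussian factor is 1 and C_max = M/(n_e·A·√(4πDt)), where n_e·A is the pore area the mass is dissolved in.
√(4πDt) = √(4π × 1.0 × 270) = 58.25 m, so C_max = 0.69/(0.43 × 2.7 × 58.25) = 0.0102 kg/m³.

0.0102 kg/m³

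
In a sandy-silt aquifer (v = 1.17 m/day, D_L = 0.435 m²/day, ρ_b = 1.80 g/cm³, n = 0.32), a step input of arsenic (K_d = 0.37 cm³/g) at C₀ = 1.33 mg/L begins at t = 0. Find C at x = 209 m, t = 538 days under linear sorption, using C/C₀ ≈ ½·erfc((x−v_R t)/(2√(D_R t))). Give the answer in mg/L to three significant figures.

Retardation factor R = 1 + ρ_b·K_d/n = 1 + 1.80 × 0.37/0.32 = 3.081.
Sorption retards both mechanisms: v_R = v/R = 0.3797 m/day, D_R = D/R = 0.1412 m²/day.
v_R·t = 0.3797 × 538 = 204.2786 m; 2√(D_R t) = 17.43 m; argument = (209 − 204.2786)/17.43 = 0.2709.
C = C₀ × ½·erfc(0.2709) = 1.33 × 0.3508 = 0.467 mg/L.

0.467 mg/L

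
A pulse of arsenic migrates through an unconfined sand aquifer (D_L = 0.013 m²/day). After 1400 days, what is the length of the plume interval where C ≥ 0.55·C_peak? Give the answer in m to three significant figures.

The plume is Gaussian with σ = √(2Dt) = √(2 × 0.013 × 1400) = 6.033 m.
C/C_peak = exp(−Δx²/(2σ²)) = 0.55 ⇒ Δx = σ·√(−2 ln 0.55) = 6.033 × 1.093 = 6.594 m.
Width = 2Δx = 13.2 m.

13.2 m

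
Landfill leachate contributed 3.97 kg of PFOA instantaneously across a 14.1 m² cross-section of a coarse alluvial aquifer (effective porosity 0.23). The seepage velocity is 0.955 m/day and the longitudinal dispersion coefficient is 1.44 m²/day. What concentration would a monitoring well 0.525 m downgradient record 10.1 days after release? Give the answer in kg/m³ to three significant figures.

For an instantaneous plane source, C(x,t) = M/(n_e·A·√(4πDt)) · exp(−(x−vt)²/(4Dt)), with n_e·A the pore (flow) area.
Plume center vt = 0.955 × 10.1 = 9.6455 m, so the well at 0.525 m is 9.1205 m upgradient of the peak.
√(4πDt) = 13.52 m, giving peak height M/(n_e·A·√(4πDt)) = 3.97/(0.23 × 14.1 × 13.52) = 0.09055 kg/m³.
(x−vt)²/(4Dt) = (-9.1205)²/(4 × 1.44 × 10.1) = 1.430; exp(−1.430) = 0.2393.
C = 0.09055 × 0.2393 = 0.0217 kg/m³.

0.0217 kg/m³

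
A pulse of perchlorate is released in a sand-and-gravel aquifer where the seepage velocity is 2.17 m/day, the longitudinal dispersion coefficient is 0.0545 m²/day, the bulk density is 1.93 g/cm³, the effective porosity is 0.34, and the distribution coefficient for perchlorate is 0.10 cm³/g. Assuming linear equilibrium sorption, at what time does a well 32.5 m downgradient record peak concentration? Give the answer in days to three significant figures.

23.5 days

Retardation factor R = 1 + ρ_b·K_d/n = 1 + 1.93 × 0.10/0.34 = 1.568.
Sorption retards both mechanisms: v_R = v/R = 1.384 m/day, D_R = D/R = 0.03476 m²/day.
Peak time from v_R²t² + 2D_R t − x² = 0: t = (√(D_R² + v_R²x²) − D_R)/v_R².
√(D_R² + v_R²x²) = √(0.03476² + 1.384² × 32.5²) = 44.98; v_R² = 1.915.
t = (44.98 − 0.03476)/1.915 = 23.5 days.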